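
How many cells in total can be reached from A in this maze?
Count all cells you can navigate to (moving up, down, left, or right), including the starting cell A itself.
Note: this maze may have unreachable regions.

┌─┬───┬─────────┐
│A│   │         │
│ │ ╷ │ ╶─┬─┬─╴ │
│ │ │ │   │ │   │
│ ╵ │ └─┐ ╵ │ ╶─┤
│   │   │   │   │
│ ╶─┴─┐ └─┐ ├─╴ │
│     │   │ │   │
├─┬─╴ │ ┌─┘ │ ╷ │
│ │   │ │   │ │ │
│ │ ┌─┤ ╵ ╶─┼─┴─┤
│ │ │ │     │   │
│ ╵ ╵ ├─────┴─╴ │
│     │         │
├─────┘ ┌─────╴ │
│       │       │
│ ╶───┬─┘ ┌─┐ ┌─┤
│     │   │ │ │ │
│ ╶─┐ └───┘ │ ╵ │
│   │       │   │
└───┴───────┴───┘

Using BFS/flood-fill to find all reachable cells from A:
Maze size: 10 × 8 = 80 total cells
31 cell(s) are walled off and cannot be reached from A.
Reachable cells: 49

Reachable region (· marks reachable cells):

┌─┬───┬─────────┐
│A│· ·│· · · · ·│
│ │ ╷ │ ╶─┬─┬─╴ │
│·│·│·│· ·│·│· ·│
│ ╵ │ └─┐ ╵ │ ╶─┤
│· ·│· ·│· ·│· ·│
│ ╶─┴─┐ └─┐ ├─╴ │
│· · ·│· ·│·│· ·│
├─┬─╴ │ ┌─┘ │ ╷ │
│·│· ·│·│· ·│·│·│
│ │ ┌─┤ ╵ ╶─┼─┴─┤
│·│·│·│· · ·│   │
│ ╵ ╵ ├─────┴─╴ │
│· · ·│         │
├─────┘ ┌─────╴ │
│       │       │
│ ╶───┬─┘ ┌─┐ ┌─┤
│     │   │ │ │ │
│ ╶─┐ └───┘ │ ╵ │
│   │       │   │
└───┴───────┴───┘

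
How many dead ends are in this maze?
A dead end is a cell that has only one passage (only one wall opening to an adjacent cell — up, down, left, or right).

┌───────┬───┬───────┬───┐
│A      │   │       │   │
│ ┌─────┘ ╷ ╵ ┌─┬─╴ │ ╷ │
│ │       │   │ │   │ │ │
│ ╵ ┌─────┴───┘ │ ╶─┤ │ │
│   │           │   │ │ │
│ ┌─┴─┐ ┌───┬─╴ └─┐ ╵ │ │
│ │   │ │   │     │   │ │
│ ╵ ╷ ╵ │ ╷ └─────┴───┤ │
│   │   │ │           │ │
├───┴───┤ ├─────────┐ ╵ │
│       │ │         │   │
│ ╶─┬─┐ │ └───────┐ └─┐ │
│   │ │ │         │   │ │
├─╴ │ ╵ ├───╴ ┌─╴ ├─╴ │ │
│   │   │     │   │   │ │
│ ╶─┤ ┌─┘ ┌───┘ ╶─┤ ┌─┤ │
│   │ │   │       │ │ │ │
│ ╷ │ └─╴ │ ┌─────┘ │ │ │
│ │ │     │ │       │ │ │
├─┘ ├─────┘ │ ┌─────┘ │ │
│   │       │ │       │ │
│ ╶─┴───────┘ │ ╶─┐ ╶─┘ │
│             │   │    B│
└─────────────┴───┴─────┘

Checking each cell for number of passages:

Dead ends found at positions:
  (0, 3)
  (1, 7)
  (2, 2)
  (3, 6)
  (3, 8)
  (5, 5)
  (6, 2)
  (8, 3)
  (8, 8)
  (8, 10)
  (9, 0)
  (10, 2)
  (11, 8)
Total dead ends: 13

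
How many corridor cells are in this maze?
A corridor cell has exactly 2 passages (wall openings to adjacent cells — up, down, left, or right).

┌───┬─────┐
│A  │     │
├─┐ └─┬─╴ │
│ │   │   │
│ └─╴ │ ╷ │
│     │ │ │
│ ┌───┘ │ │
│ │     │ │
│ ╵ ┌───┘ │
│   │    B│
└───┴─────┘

Counting cells with exactly 2 passages:
Total corridor cells: 19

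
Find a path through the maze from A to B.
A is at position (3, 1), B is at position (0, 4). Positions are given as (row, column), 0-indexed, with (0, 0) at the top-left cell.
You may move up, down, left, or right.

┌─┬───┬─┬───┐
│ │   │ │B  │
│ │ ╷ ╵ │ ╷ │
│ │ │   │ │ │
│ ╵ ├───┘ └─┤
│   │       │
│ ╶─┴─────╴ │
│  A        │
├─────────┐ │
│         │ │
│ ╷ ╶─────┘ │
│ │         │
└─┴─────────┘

Finding the shortest path from (3, 1) to (0, 4):
Path length: 8 steps
Directions: right → right → right → right → up → left → up → up

Solution:

┌─┬───┬─┬───┐
│ │   │ │B  │
│ │ ╷ ╵ │ ╷ │
│ │ │   │↑│ │
│ ╵ ├───┘ └─┤
│   │    ↑ ↰│
│ ╶─┴─────╴ │
│  A → → → ↑│
├─────────┐ │
│         │ │
│ ╷ ╶─────┘ │
│ │         │
└─┴─────────┘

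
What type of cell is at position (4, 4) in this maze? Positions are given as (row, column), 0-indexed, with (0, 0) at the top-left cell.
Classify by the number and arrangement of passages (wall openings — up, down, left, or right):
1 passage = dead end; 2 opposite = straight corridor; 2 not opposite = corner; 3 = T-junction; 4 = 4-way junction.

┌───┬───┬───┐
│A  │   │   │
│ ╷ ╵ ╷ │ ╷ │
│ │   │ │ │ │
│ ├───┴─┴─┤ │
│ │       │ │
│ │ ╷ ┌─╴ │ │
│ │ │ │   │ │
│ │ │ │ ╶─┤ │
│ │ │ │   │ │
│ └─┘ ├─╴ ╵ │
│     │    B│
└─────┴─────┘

Checking cell at (4, 4):
Number of passages: 2
Cell type: corner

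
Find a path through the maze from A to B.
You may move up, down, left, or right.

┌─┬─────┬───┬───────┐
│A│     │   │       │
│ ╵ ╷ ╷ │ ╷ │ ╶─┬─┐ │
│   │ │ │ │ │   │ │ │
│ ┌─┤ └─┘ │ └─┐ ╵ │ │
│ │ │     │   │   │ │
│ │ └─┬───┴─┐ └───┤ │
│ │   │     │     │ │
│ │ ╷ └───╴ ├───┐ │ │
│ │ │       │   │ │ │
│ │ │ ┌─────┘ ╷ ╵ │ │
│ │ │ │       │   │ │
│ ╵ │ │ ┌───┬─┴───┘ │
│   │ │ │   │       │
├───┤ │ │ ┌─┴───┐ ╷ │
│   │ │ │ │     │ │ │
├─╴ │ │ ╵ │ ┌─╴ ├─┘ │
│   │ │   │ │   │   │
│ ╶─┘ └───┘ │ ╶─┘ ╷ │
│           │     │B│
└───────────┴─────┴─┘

Finding the shortest path through the maze:
Path length: 32 steps
Directions: down → down → down → down → down → down → right → up → up → up → right → down → down → down → down → down → down → right → right → right → up → up → right → right → down → left → down → right → right → up → right → down

Solution:

┌─┬─────┬───┬───────┐
│A│     │   │       │
│ ╵ ╷ ╷ │ ╷ │ ╶─┬─┐ │
│↓  │ │ │ │ │   │ │ │
│ ┌─┤ └─┘ │ └─┐ ╵ │ │
│↓│ │     │   │   │ │
│ │ └─┬───┴─┐ └───┤ │
│↓│↱ ↓│     │     │ │
│ │ ╷ └───╴ ├───┐ │ │
│↓│↑│↓      │   │ │ │
│ │ │ ┌─────┘ ╷ ╵ │ │
│↓│↑│↓│       │   │ │
│ ╵ │ │ ┌───┬─┴───┘ │
│↳ ↑│↓│ │   │       │
├───┤ │ │ ┌─┴───┐ ╷ │
│   │↓│ │ │↱ → ↓│ │ │
├─╴ │ │ ╵ │ ┌─╴ ├─┘ │
│   │↓│   │↑│↓ ↲│↱ ↓│
│ ╶─┘ └───┘ │ ╶─┘ ╷ │
│    ↳ → → ↑│↳ → ↑│B│
└───────────┴─────┴─┘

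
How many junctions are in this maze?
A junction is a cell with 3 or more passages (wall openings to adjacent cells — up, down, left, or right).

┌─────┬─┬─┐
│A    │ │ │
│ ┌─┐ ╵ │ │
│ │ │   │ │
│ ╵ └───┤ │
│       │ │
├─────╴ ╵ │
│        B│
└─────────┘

Checking each cell for number of passages:

Junctions found (3+ passages):
  (2, 1): 3 passages
  (3, 3): 3 passages
Total junctions: 2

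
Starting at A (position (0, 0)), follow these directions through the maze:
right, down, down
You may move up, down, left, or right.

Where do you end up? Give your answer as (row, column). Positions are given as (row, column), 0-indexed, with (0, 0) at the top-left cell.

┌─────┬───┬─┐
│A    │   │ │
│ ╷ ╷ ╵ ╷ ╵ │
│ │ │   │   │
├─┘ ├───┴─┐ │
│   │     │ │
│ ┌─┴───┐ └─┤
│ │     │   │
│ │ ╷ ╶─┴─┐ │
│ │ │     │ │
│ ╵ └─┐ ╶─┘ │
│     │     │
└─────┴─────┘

Following directions step by step:
Start: (0, 0)
  right: (0, 0) → (0, 1)
  down: (0, 1) → (1, 1)
  down: (1, 1) → (2, 1)
Final position: (2, 1)

Path taken:

┌─────┬───┬─┐
│A ↓  │   │ │
│ ╷ ╷ ╵ ╷ ╵ │
│ │↓│   │   │
├─┘ ├───┴─┐ │
│  B│     │ │
│ ┌─┴───┐ └─┤
│ │     │   │
│ │ ╷ ╶─┴─┐ │
│ │ │     │ │
│ ╵ └─┐ ╶─┘ │
│     │     │
└─────┴─────┘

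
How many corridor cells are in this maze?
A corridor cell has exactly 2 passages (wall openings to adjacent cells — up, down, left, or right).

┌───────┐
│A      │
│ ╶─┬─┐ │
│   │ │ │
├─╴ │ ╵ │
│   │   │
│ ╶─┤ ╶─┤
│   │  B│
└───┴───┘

Counting cells with exactly 2 passages:
Total corridor cells: 12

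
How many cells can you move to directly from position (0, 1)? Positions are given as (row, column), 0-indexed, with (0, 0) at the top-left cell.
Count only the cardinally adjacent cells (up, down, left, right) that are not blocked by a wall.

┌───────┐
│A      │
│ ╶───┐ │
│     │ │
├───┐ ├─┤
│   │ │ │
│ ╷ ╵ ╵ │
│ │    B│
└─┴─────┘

Checking passable neighbors of (0, 1):
Neighbors: (0, 0), (0, 2)
Count: 2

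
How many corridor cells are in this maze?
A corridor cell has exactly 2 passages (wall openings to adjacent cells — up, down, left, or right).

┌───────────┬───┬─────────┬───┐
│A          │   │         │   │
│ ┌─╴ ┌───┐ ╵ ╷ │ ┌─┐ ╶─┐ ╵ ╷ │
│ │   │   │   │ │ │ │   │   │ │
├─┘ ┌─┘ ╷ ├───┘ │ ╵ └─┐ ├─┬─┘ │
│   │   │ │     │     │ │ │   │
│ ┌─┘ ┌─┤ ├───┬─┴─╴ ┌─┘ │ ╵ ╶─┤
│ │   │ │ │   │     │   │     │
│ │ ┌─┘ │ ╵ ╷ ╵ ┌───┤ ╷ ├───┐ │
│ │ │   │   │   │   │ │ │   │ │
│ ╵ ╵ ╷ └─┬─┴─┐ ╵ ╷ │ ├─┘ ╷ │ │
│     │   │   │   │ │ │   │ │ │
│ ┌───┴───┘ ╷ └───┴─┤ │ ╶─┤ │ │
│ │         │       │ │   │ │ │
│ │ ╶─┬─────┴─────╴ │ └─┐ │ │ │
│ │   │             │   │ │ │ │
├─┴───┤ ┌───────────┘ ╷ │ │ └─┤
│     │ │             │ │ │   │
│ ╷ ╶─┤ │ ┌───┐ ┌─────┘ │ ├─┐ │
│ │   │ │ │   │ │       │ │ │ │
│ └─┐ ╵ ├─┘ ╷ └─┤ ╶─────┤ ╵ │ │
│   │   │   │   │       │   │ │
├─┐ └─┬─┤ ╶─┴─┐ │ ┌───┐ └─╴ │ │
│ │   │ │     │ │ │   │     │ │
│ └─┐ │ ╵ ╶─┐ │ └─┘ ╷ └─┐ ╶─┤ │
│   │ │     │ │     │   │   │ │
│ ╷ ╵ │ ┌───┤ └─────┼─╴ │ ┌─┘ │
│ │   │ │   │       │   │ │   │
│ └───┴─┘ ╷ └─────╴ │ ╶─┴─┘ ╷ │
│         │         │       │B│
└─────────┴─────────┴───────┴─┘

Counting cells with exactly 2 passages:
Total corridor cells: 180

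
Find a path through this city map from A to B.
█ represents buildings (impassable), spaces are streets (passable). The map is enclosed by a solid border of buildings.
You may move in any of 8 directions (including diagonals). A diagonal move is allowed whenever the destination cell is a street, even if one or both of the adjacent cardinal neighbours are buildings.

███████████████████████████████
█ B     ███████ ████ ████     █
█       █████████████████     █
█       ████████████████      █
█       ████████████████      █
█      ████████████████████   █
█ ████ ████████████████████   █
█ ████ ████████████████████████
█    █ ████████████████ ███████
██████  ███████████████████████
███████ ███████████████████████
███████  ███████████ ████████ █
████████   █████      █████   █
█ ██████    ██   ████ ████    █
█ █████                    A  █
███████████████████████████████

Finding the shortest path from A to B:
Movement: 8-directional
Path length: 29 steps
Directions: left → left → left → left → left → left → left → left → left → left → left → left → left → left → left → left → up-left → up-left → up-left → up-left → up → up-left → up → up → up → up-left → up-left → up-left → up-left

Solution:

███████████████████████████████
█ B     ███████ ████ ████     █
█  ↖    █████████████████     █
█   ↖   ████████████████      █
█    ↖  ████████████████      █
█     ↖████████████████████   █
█ ████↑████████████████████   █
█ ████↑████████████████████████
█    █↑████████████████ ███████
██████ ↖███████████████████████
███████↑███████████████████████
███████ ↖███████████ ████████ █
████████ ↖ █████      █████   █
█ ██████  ↖ ██   ████ ████    █
█ █████    ↖←←←←←←←←←←←←←←←A  █
███████████████████████████████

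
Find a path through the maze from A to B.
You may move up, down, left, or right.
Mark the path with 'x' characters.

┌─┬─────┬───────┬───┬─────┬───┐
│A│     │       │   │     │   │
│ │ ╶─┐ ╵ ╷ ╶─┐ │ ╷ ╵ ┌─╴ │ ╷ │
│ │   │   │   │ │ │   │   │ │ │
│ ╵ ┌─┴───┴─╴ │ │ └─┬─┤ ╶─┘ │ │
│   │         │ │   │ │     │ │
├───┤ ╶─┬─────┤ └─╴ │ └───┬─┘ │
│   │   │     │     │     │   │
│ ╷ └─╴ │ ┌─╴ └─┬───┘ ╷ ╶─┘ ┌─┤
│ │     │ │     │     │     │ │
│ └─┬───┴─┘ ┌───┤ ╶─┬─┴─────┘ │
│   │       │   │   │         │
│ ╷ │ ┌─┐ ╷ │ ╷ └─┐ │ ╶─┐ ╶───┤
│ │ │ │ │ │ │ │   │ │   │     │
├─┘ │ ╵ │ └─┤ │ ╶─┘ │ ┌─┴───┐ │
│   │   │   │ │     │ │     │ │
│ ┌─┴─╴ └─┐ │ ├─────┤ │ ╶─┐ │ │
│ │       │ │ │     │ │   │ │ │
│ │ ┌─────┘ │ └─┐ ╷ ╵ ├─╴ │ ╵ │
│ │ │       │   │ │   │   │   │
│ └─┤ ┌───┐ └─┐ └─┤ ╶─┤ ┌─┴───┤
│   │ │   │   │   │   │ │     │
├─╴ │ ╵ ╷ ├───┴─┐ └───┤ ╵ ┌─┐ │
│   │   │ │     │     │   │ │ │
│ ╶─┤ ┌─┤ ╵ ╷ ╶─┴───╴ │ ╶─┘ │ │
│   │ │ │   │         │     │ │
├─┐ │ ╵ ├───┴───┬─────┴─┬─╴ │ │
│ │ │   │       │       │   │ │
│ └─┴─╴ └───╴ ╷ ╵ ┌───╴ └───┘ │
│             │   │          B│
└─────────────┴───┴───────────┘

Finding the shortest path through the maze:
Path length: 100 steps
Directions: down → down → right → up → up → right → right → down → right → up → right → right → right → down → down → down → right → right → up → left → up → up → right → down → right → up → right → right → down → left → down → right → right → up → up → right → down → down → down → left → down → left → left → up → left → down → left → left → down → right → down → down → left → left → up → up → left → down → down → down → down → right → down → right → down → right → right → down → left → left → left → left → up → left → down → left → up → up → left → down → left → down → down → right → down → right → right → right → up → right → down → right → up → right → right → right → down → right → right → right

Solution:

┌─┬─────┬───────┬───┬─────┬───┐
│A│x x x│x x x x│x x│x x x│x x│
│ │ ╶─┐ ╵ ╷ ╶─┐ │ ╷ ╵ ┌─╴ │ ╷ │
│x│x  │x x│   │x│x│x x│x x│x│x│
│ ╵ ┌─┴───┴─╴ │ │ └─┬─┤ ╶─┘ │ │
│x x│         │x│x x│ │x x x│x│
├───┤ ╶─┬─────┤ └─╴ │ └───┬─┘ │
│   │   │     │x x x│x x  │x x│
│ ╷ └─╴ │ ┌─╴ └─┬───┘ ╷ ╶─┘ ┌─┤
│ │     │ │     │x x x│x x x│ │
│ └─┬───┴─┘ ┌───┤ ╶─┬─┴─────┘ │
│   │       │x x│x x│         │
│ ╷ │ ┌─┐ ╷ │ ╷ └─┐ │ ╶─┐ ╶───┤
│ │ │ │ │ │ │x│x  │x│   │     │
├─┘ │ ╵ │ └─┤ │ ╶─┘ │ ┌─┴───┐ │
│   │   │   │x│x x x│ │     │ │
│ ┌─┴─╴ └─┐ │ ├─────┤ │ ╶─┐ │ │
│ │       │ │x│     │ │   │ │ │
│ │ ┌─────┘ │ └─┐ ╷ ╵ ├─╴ │ ╵ │
│ │ │       │x x│ │   │   │   │
│ └─┤ ┌───┐ └─┐ └─┤ ╶─┤ ┌─┴───┤
│   │ │x x│   │x x│   │ │     │
├─╴ │ ╵ ╷ ├───┴─┐ └───┤ ╵ ┌─┐ │
│   │x x│x│x x  │x x x│   │ │ │
│ ╶─┤ ┌─┤ ╵ ╷ ╶─┴───╴ │ ╶─┘ │ │
│   │x│ │x x│x x x x x│     │ │
├─┐ │ ╵ ├───┴───┬─────┴─┬─╴ │ │
│ │ │x x│    x x│x x x x│   │ │
│ └─┴─╴ └───╴ ╷ ╵ ┌───╴ └───┘ │
│      x x x x│x x│    x x x B│
└─────────────┴───┴───────────┘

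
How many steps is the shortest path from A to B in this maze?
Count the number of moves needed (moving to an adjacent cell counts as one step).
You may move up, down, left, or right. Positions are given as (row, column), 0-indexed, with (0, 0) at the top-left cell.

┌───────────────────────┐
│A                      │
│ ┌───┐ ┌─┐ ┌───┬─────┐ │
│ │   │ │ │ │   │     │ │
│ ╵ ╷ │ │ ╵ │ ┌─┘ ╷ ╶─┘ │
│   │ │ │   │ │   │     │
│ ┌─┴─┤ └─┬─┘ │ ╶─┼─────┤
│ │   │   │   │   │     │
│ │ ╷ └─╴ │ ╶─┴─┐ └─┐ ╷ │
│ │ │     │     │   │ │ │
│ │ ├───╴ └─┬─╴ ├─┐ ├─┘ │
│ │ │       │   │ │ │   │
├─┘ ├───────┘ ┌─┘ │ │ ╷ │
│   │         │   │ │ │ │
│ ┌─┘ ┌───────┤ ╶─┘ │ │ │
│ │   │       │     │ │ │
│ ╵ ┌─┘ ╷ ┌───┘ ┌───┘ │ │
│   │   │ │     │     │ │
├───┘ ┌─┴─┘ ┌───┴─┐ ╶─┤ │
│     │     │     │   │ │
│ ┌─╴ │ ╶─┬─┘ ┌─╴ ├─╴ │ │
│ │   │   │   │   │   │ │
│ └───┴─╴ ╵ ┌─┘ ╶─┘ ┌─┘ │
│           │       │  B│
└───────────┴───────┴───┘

Using BFS to find shortest path:
Start: (0, 0), End: (11, 11)
Path found:
(0,0) → (0,1) → (0,2) → (0,3) → (0,4) → (0,5) → (0,6) → (0,7) → (0,8) → (0,9) → (0,10) → (0,11) → (1,11) → (2,11) → (2,10) → (2,9) → (1,9) → (1,8) → (2,8) → (2,7) → (3,7) → (3,8) → (4,8) → (4,9) → (5,9) → (6,9) → (7,9) → (7,8) → (7,7) → (8,7) → (8,6) → (8,5) → (9,5) → (9,4) → (9,3) → (10,3) → (10,4) → (11,4) → (11,5) → (10,5) → (10,6) → (9,6) → (9,7) → (9,8) → (10,8) → (10,7) → (11,7) → (11,8) → (11,9) → (10,9) → (10,10) → (9,10) → (9,9) → (8,9) → (8,10) → (7,10) → (6,10) → (5,10) → (5,11) → (6,11) → (7,11) → (8,11) → (9,11) → (10,11) → (11,11)
Number of steps: 64

Solution:

┌───────────────────────┐
│A → → → → → → → → → → ↓│
│ ┌───┐ ┌─┐ ┌───┬─────┐ │
│ │   │ │ │ │   │↓ ↰  │↓│
│ ╵ ╷ │ │ ╵ │ ┌─┘ ╷ ╶─┘ │
│   │ │ │   │ │↓ ↲│↑ ← ↲│
│ ┌─┴─┤ └─┬─┘ │ ╶─┼─────┤
│ │   │   │   │↳ ↓│     │
│ │ ╷ └─╴ │ ╶─┴─┐ └─┐ ╷ │
│ │ │     │     │↳ ↓│ │ │
│ │ ├───╴ └─┬─╴ ├─┐ ├─┘ │
│ │ │       │   │ │↓│↱ ↓│
├─┘ ├───────┘ ┌─┘ │ │ ╷ │
│   │         │   │↓│↑│↓│
│ ┌─┘ ┌───────┤ ╶─┘ │ │ │
│ │   │       │↓ ← ↲│↑│↓│
│ ╵ ┌─┘ ╷ ┌───┘ ┌───┘ │ │
│   │   │ │↓ ← ↲│  ↱ ↑│↓│
├───┘ ┌─┴─┘ ┌───┴─┐ ╶─┤ │
│     │↓ ← ↲│↱ → ↓│↑ ↰│↓│
│ ┌─╴ │ ╶─┬─┘ ┌─╴ ├─╴ │ │
│ │   │↳ ↓│↱ ↑│↓ ↲│↱ ↑│↓│
│ └───┴─╴ ╵ ┌─┘ ╶─┘ ┌─┘ │
│        ↳ ↑│  ↳ → ↑│  B│
└───────────┴───────┴───┘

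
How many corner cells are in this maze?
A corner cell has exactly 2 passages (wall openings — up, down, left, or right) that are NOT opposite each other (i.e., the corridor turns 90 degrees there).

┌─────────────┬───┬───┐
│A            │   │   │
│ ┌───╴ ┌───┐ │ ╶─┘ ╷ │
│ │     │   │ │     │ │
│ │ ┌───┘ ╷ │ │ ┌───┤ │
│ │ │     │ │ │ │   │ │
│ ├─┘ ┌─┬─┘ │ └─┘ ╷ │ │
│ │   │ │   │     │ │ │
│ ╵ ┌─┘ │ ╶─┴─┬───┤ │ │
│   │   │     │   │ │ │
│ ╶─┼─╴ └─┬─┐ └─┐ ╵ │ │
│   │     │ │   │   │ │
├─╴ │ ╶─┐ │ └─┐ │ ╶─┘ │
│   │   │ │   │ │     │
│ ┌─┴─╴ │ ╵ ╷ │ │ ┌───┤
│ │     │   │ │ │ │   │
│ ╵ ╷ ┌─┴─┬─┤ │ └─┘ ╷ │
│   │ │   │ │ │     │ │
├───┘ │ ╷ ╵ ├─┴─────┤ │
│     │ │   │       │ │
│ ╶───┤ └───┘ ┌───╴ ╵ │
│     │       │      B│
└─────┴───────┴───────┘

Counting corner cells (2 non-opposite passages):
Total corners: 59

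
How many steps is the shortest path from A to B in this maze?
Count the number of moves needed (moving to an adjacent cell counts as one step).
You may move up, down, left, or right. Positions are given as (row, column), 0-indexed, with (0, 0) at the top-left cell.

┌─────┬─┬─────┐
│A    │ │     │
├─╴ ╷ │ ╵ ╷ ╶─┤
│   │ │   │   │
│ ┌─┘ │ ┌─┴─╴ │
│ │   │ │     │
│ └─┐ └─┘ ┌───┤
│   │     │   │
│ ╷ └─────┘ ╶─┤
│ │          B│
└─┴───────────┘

Using BFS to find shortest path:
Start: (0, 0), End: (4, 6)
Path found:
(0,0) → (0,1) → (1,1) → (1,0) → (2,0) → (3,0) → (3,1) → (4,1) → (4,2) → (4,3) → (4,4) → (4,5) → (4,6)
Number of steps: 12

Solution:

┌─────┬─┬─────┐
│A ↓  │ │     │
├─╴ ╷ │ ╵ ╷ ╶─┤
│↓ ↲│ │   │   │
│ ┌─┘ │ ┌─┴─╴ │
│↓│   │ │     │
│ └─┐ └─┘ ┌───┤
│↳ ↓│     │   │
│ ╷ └─────┘ ╶─┤
│ │↳ → → → → B│
└─┴───────────┘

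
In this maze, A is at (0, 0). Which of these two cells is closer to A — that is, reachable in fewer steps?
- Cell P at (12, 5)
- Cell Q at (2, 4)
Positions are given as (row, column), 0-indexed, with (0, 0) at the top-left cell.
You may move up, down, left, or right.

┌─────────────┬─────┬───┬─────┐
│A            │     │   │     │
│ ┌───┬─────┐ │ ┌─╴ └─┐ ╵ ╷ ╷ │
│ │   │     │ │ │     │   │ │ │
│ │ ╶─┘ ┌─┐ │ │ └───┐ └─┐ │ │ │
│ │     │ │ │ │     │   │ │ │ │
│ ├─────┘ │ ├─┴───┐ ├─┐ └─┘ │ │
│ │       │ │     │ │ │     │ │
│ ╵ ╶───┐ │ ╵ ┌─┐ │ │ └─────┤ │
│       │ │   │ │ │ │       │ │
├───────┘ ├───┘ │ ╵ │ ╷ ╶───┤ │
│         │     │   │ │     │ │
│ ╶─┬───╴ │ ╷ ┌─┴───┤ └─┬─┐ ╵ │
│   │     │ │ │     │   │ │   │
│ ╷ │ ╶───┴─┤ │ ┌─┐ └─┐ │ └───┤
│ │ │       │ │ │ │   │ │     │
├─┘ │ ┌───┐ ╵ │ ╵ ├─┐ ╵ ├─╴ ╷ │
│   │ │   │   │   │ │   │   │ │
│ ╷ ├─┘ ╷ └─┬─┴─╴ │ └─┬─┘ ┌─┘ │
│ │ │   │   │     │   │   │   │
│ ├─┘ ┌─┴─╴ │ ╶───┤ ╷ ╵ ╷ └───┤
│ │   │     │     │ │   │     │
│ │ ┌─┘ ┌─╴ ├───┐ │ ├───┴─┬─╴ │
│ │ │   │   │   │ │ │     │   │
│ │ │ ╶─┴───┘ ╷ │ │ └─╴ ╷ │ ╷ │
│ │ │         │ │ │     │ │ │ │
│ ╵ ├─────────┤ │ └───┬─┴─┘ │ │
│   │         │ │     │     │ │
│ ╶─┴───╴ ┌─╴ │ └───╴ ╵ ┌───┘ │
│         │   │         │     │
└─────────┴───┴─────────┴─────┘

Shortest path A → P at (12, 5): 45 steps
Shortest path A → Q at (2, 4): 10 steps

Q is closer (10 steps vs 45 steps).

Path to P:

┌─────────────┬─────┬───┬─────┐
│A            │     │   │     │
│ ┌───┬─────┐ │ ┌─╴ └─┐ ╵ ╷ ╷ │
│↓│   │     │ │ │     │   │ │ │
│ │ ╶─┘ ┌─┐ │ │ └───┐ └─┐ │ │ │
│↓│     │ │ │ │     │   │ │ │ │
│ ├─────┘ │ ├─┴───┐ ├─┐ └─┘ │ │
│↓│↱ → → ↓│ │     │ │ │     │ │
│ ╵ ╶───┐ │ ╵ ┌─┐ │ │ └─────┤ │
│↳ ↑    │↓│   │ │ │ │       │ │
├───────┘ ├───┘ │ ╵ │ ╷ ╶───┤ │
│↓ ← ← ← ↲│     │   │ │     │ │
│ ╶─┬───╴ │ ╷ ┌─┴───┤ └─┬─┐ ╵ │
│↳ ↓│     │ │ │     │   │ │   │
│ ╷ │ ╶───┴─┤ │ ┌─┐ └─┐ │ └───┤
│ │↓│       │ │ │ │   │ │     │
├─┘ │ ┌───┐ ╵ │ ╵ ├─┐ ╵ ├─╴ ╷ │
│↓ ↲│ │↱ ↓│   │   │ │   │   │ │
│ ╷ ├─┘ ╷ └─┬─┴─╴ │ └─┬─┘ ┌─┘ │
│↓│ │↱ ↑│↳ ↓│     │   │   │   │
│ ├─┘ ┌─┴─╴ │ ╶───┤ ╷ ╵ ╷ └───┤
│↓│↱ ↑│↓ ← ↲│     │ │   │     │
│ │ ┌─┘ ┌─╴ ├───┐ │ ├───┴─┬─╴ │
│↓│↑│↓ ↲│   │   │ │ │     │   │
│ │ │ ╶─┴───┘ ╷ │ │ └─╴ ╷ │ ╷ │
│↓│↑│↳ → → P  │ │ │     │ │ │ │
│ ╵ ├─────────┤ │ └───┬─┴─┘ │ │
│↳ ↑│         │ │     │     │ │
│ ╶─┴───╴ ┌─╴ │ └───╴ ╵ ┌───┘ │
│         │   │         │     │
└─────────┴───┴─────────┴─────┘

Path to Q:

┌─────────────┬─────┬───┬─────┐
│A            │     │   │     │
│ ┌───┬─────┐ │ ┌─╴ └─┐ ╵ ╷ ╷ │
│↓│   │     │ │ │     │   │ │ │
│ │ ╶─┘ ┌─┐ │ │ └───┐ └─┐ │ │ │
│↓│     │Q│ │ │     │   │ │ │ │
│ ├─────┘ │ ├─┴───┐ ├─┐ └─┘ │ │
│↓│↱ → → ↑│ │     │ │ │     │ │
│ ╵ ╶───┐ │ ╵ ┌─┐ │ │ └─────┤ │
│↳ ↑    │ │   │ │ │ │       │ │
├───────┘ ├───┘ │ ╵ │ ╷ ╶───┤ │
│         │     │   │ │     │ │
│ ╶─┬───╴ │ ╷ ┌─┴───┤ └─┬─┐ ╵ │
│   │     │ │ │     │   │ │   │
│ ╷ │ ╶───┴─┤ │ ┌─┐ └─┐ │ └───┤
│ │ │       │ │ │ │   │ │     │
├─┘ │ ┌───┐ ╵ │ ╵ ├─┐ ╵ ├─╴ ╷ │
│   │ │   │   │   │ │   │   │ │
│ ╷ ├─┘ ╷ └─┬─┴─╴ │ └─┬─┘ ┌─┘ │
│ │ │   │   │     │   │   │   │
│ ├─┘ ┌─┴─╴ │ ╶───┤ ╷ ╵ ╷ └───┤
│ │   │     │     │ │   │     │
│ │ ┌─┘ ┌─╴ ├───┐ │ ├───┴─┬─╴ │
│ │ │   │   │   │ │ │     │   │
│ │ │ ╶─┴───┘ ╷ │ │ └─╴ ╷ │ ╷ │
│ │ │         │ │ │     │ │ │ │
│ ╵ ├─────────┤ │ └───┬─┴─┘ │ │
│   │         │ │     │     │ │
│ ╶─┴───╴ ┌─╴ │ └───╴ ╵ ┌───┘ │
│         │   │         │     │
└─────────┴───┴─────────┴─────┘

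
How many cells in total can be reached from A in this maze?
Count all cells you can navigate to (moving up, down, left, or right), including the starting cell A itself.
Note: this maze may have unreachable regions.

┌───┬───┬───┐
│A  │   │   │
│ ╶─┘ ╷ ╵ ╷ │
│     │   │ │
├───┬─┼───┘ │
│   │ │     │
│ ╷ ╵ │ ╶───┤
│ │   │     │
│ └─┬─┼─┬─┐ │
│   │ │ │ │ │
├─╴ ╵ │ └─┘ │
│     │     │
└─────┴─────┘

Using BFS/flood-fill to find all reachable cells from A:
Maze size: 6 × 6 = 36 total cells
13 cell(s) are walled off and cannot be reached from A.
Reachable cells: 23

Reachable region (· marks reachable cells):

┌───┬───┬───┐
│A ·│· ·│· ·│
│ ╶─┘ ╷ ╵ ╷ │
│· · ·│· ·│·│
├───┬─┼───┘ │
│   │ │· · ·│
│ ╷ ╵ │ ╶───┤
│ │   │· · ·│
│ └─┬─┼─┬─┐ │
│   │ │·│ │·│
├─╴ ╵ │ └─┘ │
│     │· · ·│
└─────┴─────┘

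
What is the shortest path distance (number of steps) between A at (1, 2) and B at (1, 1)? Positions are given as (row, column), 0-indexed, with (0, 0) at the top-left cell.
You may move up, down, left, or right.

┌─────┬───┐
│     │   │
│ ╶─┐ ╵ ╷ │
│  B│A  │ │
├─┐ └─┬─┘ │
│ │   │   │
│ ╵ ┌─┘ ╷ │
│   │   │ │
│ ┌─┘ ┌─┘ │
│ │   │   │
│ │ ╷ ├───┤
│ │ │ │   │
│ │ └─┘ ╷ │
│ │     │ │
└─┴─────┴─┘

Finding path from (1, 2) to (1, 1):
Path: (1,2) → (0,2) → (0,1) → (0,0) → (1,0) → (1,1)
Distance: 5 steps

Solution:

┌─────┬───┐
│↓ ← ↰│   │
│ ╶─┐ ╵ ╷ │
│↳ B│A  │ │
├─┐ └─┬─┘ │
│ │   │   │
│ ╵ ┌─┘ ╷ │
│   │   │ │
│ ┌─┘ ┌─┘ │
│ │   │   │
│ │ ╷ ├───┤
│ │ │ │   │
│ │ └─┘ ╷ │
│ │     │ │
└─┴─────┴─┘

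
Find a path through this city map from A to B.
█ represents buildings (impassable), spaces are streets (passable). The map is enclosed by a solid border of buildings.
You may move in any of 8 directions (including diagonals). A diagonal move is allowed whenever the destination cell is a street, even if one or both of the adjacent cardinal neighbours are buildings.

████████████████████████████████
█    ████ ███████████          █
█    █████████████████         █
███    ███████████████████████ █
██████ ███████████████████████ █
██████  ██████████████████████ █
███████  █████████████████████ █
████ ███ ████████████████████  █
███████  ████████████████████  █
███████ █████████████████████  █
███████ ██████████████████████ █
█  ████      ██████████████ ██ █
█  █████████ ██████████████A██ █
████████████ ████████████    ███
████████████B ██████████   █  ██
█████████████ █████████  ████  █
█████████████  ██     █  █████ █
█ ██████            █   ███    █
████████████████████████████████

Finding the shortest path from A to B:
Movement: 8-directional
Path length: 15 steps
Directions: down-left → down-left → down-left → down-left → down-left → left → up-left → left → left → left → down-left → left → up-left → up-left → up-left

Solution:

████████████████████████████████
█    ████ ███████████          █
█    █████████████████         █
███    ███████████████████████ █
██████ ███████████████████████ █
██████  ██████████████████████ █
███████  █████████████████████ █
████ ███ ████████████████████  █
███████  ████████████████████  █
███████ █████████████████████  █
███████ ██████████████████████ █
█  ████      ██████████████ ██ █
█  █████████ ██████████████A██ █
████████████ ████████████ ↙  ███
████████████B ██████████ ↙ █  ██
█████████████↖█████████ ↙████  █
█████████████ ↖██↙←←← █↙ █████ █
█ ██████       ↖←   █↖← ███    █
████████████████████████████████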